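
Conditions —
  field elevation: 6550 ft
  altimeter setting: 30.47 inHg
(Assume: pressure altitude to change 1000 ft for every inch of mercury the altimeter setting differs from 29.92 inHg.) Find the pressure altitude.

6000 ft

Pressure correction = (29.92 − 30.47) × 1000 = -550 ft.
Pressure altitude = 6550 + (-550) = 6000 ft.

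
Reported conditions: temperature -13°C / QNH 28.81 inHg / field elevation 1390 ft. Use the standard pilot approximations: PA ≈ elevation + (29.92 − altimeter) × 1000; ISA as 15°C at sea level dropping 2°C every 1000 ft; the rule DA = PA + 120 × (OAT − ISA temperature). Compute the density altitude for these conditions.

-260 ft

Pressure altitude = 1390 + (29.92 − 28.81) × 1000 = 1390 + (+1110) = 2500 ft.
ISA temperature at 2500 ft = 15 − 2 × (2500/1000) = 10°C.
ISA deviation = -13 − 10 = -23°C.
Density altitude = 2500 + 120 × (-23) = -260 ft.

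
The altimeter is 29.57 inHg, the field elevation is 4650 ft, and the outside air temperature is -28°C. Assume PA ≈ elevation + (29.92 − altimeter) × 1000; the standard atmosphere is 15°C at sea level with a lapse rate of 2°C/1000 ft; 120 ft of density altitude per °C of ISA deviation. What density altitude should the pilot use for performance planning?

1040 ft

Pressure altitude = 4650 + (29.92 − 29.57) × 1000 = 4650 + (+350) = 5000 ft.
ISA temperature at 5000 ft = 15 − 2 × (5000/1000) = 5°C.
ISA deviation = -28 − 5 = -33°C.
Density altitude = 5000 + 120 × (-33) = 1040 ft.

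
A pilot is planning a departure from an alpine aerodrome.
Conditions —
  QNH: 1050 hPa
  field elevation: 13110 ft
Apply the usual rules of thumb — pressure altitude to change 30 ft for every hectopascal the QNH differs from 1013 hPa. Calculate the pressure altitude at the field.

Pressure correction = (1013 − 1050) × 30 = -1110 ft.
Pressure altitude = 13110 + (-1110) = 12000 ft.

12000 ft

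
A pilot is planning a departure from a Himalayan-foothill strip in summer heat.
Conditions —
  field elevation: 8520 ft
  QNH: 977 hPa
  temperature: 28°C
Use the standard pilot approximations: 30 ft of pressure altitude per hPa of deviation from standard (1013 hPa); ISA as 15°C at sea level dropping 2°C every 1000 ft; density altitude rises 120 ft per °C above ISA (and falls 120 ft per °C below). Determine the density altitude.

13464 ft

Pressure altitude = 8520 + (1013 − 977) × 30 = 8520 + (+1080) = 9600 ft.
ISA temperature at 9600 ft = 15 − 2 × (9600/1000) = -4.2°C.
ISA deviation = 28 − (-4.2) = +32.2°C.
Density altitude = 9600 + 120 × (32.2) = 13464 ft.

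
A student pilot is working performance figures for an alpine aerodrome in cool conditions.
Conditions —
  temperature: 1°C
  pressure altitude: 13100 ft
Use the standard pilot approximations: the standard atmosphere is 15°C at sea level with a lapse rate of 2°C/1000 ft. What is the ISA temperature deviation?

ISA+12.2°C

ISA temperature at 13100 ft = 15 − 2 × (13100/1000) = -11.2°C.
Deviation = OAT − ISA = 1 − (-11.2) = +12.2°C.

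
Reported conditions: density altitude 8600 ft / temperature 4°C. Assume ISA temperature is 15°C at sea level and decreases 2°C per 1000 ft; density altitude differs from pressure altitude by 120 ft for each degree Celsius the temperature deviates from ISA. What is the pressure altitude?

DA = PA + 120 × (OAT − (15 − 2·PA/1000)) = PA + 120·OAT − 1800 + 0.24·PA = 1.24·PA + 120·OAT − 1800.
So 1.24·PA = 8600 − 120 × 4 + 1800 = 9920.
PA = 9920 / 1.24 = 8000 ft.

8000 ft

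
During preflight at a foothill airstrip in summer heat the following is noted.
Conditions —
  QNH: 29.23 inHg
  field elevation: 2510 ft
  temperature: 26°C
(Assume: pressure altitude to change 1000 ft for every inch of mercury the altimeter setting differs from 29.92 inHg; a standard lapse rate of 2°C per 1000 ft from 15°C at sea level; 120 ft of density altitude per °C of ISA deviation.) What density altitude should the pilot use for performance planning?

Pressure altitude = 2510 + (29.92 − 29.23) × 1000 = 2510 + (+690) = 3200 ft.
ISA temperature at 3200 ft = 15 − 2 × (3200/1000) = 8.6°C.
ISA deviation = 26 − 8.6 = +17.4°C.
Density altitude = 3200 + 120 × (17.4) = 5288 ft.

5288 ft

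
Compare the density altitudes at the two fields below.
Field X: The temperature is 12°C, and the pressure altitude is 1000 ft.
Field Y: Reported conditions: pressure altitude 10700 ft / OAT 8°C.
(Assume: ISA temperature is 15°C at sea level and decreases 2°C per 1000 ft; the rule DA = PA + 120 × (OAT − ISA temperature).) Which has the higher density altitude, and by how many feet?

Field Y by 11548 ft

Field X: ISA temp = 13°C, deviation -1°C, DA = 1000 + 120 × (-1) = 880 ft.
Field Y: ISA temp = -6.4°C, deviation +14.4°C, DA = 10700 + 120 × 14.4 = 12428 ft.
Field Y is higher by 12428 − 880 = 11548 ft.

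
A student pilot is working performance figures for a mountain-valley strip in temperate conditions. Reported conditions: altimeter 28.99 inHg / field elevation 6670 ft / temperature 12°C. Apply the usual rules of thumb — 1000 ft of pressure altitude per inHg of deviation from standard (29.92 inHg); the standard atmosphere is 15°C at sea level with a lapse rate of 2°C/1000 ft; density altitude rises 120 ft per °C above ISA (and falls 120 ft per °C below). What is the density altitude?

9064 ft

Pressure altitude = 6670 + (29.92 − 28.99) × 1000 = 6670 + (+930) = 7600 ft.
ISA temperature at 7600 ft = 15 − 2 × (7600/1000) = -0.2°C.
ISA deviation = 12 − (-0.2) = +12.2°C.
Density altitude = 7600 + 120 × (12.2) = 9064 ft.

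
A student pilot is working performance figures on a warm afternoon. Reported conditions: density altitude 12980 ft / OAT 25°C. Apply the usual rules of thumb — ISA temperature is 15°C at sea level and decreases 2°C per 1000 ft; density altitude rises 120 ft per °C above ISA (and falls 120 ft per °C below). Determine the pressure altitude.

9500 ft

DA = PA + 120 × (OAT − (15 − 2·PA/1000)) = PA + 120·OAT − 1800 + 0.24·PA = 1.24·PA + 120·OAT − 1800.
So 1.24·PA = 12980 − 120 × 25 + 1800 = 11780.
PA = 11780 / 1.24 = 9500 ft.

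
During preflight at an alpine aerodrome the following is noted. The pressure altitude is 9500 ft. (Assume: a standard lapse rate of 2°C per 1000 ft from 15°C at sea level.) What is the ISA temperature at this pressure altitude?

-4°C

ISA temperature = 15 − 2 × (9500/1000) = 15 − 19 = -4°C.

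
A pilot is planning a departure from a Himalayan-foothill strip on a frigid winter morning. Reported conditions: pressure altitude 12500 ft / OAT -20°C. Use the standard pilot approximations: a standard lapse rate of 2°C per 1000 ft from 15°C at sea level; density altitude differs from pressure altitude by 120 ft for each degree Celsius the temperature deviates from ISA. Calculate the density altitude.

ISA temperature at 12500 ft = 15 − 2 × (12500/1000) = -10°C.
ISA deviation = -20 − (-10) = -10°C.
Density altitude = 12500 + 120 × (-10) = 12500 + (-1200) = 11300 ft.

11300 ft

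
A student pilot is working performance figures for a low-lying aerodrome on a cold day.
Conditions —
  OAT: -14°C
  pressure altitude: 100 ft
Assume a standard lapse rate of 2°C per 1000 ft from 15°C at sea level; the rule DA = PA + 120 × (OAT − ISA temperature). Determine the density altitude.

-3356 ft

ISA temperature at 100 ft = 15 − 2 × (100/1000) = 14.8°C.
ISA deviation = -14 − 14.8 = -28.8°C.
Density altitude = 100 + 120 × (-28.8) = 100 + (-3456) = -3356 ft.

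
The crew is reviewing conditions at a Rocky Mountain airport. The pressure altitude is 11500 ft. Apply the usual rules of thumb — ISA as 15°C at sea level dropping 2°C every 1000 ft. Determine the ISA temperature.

-8°C

ISA temperature = 15 − 2 × (11500/1000) = 15 − 23 = -8°C.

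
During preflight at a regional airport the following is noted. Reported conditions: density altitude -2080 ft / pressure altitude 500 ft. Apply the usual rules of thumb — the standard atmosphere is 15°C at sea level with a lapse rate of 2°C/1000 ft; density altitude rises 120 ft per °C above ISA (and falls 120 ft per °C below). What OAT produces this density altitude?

-7.5°C

Density altitude − pressure altitude = -2080 − 500 = -2580 ft.
At 120 ft/°C that is an ISA deviation of -2580/120 = -21.5°C.
ISA temperature at 500 ft = 15 − 2 × (500/1000) = 14°C.
OAT = ISA + deviation = 14 + (-21.5) = -7.5°C.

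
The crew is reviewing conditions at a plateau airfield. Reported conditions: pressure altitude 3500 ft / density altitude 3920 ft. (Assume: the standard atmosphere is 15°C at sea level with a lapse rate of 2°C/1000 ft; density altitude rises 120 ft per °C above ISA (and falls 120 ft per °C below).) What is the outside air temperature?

Density altitude − pressure altitude = 3920 − 3500 = +420 ft.
At 120 ft/°C that is an ISA deviation of 420/120 = +3.5°C.
ISA temperature at 3500 ft = 15 − 2 × (3500/1000) = 8°C.
OAT = ISA + deviation = 8 + (+3.5) = 11.5°C.

11.5°C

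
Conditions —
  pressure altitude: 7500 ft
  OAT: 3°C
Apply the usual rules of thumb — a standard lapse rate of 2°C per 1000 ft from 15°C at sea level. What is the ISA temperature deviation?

ISA+3°C

ISA temperature at 7500 ft = 15 − 2 × (7500/1000) = 0°C.
Deviation = OAT − ISA = 3 − 0 = +3°C.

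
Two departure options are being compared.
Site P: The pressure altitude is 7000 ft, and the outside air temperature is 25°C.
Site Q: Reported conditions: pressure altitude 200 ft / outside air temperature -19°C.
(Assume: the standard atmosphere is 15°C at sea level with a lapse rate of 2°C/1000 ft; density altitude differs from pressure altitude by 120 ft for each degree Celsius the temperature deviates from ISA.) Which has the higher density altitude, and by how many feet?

Site P by 13712 ft

Site P: ISA temp = 1°C, deviation +24°C, DA = 7000 + 120 × 24 = 9880 ft.
Site Q: ISA temp = 14.6°C, deviation -33.6°C, DA = 200 + 120 × (-33.6) = -3832 ft.
Site P is higher by 9880 − (-3832) = 13712 ft.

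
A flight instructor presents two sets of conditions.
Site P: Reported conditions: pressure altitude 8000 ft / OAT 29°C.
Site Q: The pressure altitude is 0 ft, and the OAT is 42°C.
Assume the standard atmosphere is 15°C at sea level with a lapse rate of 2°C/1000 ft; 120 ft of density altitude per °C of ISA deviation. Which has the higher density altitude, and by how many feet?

Site P by 8360 ft

Site P: ISA temp = -1°C, deviation +30°C, DA = 8000 + 120 × 30 = 11600 ft.
Site Q: ISA temp = 15°C, deviation +27°C, DA = 0 + 120 × 27 = 3240 ft.
Site P is higher by 11600 − 3240 = 8360 ft.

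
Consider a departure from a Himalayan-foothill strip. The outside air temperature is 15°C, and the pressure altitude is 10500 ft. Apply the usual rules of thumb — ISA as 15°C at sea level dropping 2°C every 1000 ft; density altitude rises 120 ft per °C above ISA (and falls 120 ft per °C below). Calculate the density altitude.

ISA temperature at 10500 ft = 15 − 2 × (10500/1000) = -6°C.
ISA deviation = 15 − (-6) = +21°C.
Density altitude = 10500 + 120 × (21) = 10500 + (+2520) = 13020 ft.

13020 ft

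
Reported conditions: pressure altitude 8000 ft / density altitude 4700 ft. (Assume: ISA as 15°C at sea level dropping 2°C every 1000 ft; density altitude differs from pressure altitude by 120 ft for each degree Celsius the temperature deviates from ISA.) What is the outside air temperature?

-28.5°C

Density altitude − pressure altitude = 4700 − 8000 = -3300 ft.
At 120 ft/°C that is an ISA deviation of -3300/120 = -27.5°C.
ISA temperature at 8000 ft = 15 − 2 × (8000/1000) = -1°C.
OAT = ISA + deviation = -1 + (-27.5) = -28.5°C.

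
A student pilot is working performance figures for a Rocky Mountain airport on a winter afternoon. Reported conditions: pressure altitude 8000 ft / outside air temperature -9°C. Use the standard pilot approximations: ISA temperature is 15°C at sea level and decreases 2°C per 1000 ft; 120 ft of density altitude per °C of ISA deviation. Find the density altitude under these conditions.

7040 ft

ISA temperature at 8000 ft = 15 − 2 × (8000/1000) = -1°C.
ISA deviation = -9 − (-1) = -8°C.
Density altitude = 8000 + 120 × (-8) = 8000 + (-960) = 7040 ft.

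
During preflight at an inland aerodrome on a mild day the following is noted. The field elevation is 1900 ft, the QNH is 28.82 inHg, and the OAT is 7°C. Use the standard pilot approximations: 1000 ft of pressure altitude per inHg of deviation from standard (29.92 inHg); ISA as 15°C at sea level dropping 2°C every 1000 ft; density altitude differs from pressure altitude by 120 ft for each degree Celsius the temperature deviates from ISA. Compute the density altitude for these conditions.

2760 ft

Pressure altitude = 1900 + (29.92 − 28.82) × 1000 = 1900 + (+1100) = 3000 ft.
ISA temperature at 3000 ft = 15 − 2 × (3000/1000) = 9°C.
ISA deviation = 7 − 9 = -2°C.
Density altitude = 3000 + 120 × (-2) = 2760 ft.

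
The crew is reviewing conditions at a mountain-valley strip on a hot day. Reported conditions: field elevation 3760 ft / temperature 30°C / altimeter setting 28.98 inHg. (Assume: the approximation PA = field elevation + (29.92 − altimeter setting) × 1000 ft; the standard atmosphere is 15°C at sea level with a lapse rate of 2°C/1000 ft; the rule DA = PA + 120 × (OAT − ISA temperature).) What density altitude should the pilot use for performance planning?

Pressure altitude = 3760 + (29.92 − 28.98) × 1000 = 3760 + (+940) = 4700 ft.
ISA temperature at 4700 ft = 15 − 2 × (4700/1000) = 5.6°C.
ISA deviation = 30 − 5.6 = +24.4°C.
Density altitude = 4700 + 120 × (24.4) = 7628 ft.

7628 ft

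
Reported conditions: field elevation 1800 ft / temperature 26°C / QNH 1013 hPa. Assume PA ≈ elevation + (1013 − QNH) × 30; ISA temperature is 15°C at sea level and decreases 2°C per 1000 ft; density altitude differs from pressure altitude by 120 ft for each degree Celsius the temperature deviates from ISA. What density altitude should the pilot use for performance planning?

Pressure altitude = 1800 + (1013 − 1013) × 30 = 1800 + (0) = 1800 ft.
ISA temperature at 1800 ft = 15 − 2 × (1800/1000) = 11.4°C.
ISA deviation = 26 − 11.4 = +14.6°C.
Density altitude = 1800 + 120 × (14.6) = 3552 ft.

3552 ft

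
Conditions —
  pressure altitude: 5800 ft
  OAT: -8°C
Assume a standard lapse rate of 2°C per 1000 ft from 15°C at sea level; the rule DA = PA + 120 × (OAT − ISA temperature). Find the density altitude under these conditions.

ISA temperature at 5800 ft = 15 − 2 × (5800/1000) = 3.4°C.
ISA deviation = -8 − 3.4 = -11.4°C.
Density altitude = 5800 + 120 × (-11.4) = 5800 + (-1368) = 4432 ft.

4432 ft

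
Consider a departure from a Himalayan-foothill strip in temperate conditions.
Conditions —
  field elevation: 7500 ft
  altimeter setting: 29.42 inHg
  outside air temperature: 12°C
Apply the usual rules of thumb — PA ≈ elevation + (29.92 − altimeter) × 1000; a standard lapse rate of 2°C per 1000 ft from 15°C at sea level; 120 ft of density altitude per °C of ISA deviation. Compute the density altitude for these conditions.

Pressure altitude = 7500 + (29.92 − 29.42) × 1000 = 7500 + (+500) = 8000 ft.
ISA temperature at 8000 ft = 15 − 2 × (8000/1000) = -1°C.
ISA deviation = 12 − (-1) = +13°C.
Density altitude = 8000 + 120 × (13) = 9560 ft.

9560 ft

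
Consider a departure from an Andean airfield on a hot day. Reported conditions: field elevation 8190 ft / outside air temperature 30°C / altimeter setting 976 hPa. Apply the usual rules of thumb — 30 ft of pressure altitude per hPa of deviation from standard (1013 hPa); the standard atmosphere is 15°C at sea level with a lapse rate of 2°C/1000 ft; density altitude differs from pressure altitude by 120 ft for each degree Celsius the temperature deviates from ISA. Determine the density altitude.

Pressure altitude = 8190 + (1013 − 976) × 30 = 8190 + (+1110) = 9300 ft.
ISA temperature at 9300 ft = 15 − 2 × (9300/1000) = -3.6°C.
ISA deviation = 30 − (-3.6) = +33.6°C.
Density altitude = 9300 + 120 × (33.6) = 13332 ft.

13332 ft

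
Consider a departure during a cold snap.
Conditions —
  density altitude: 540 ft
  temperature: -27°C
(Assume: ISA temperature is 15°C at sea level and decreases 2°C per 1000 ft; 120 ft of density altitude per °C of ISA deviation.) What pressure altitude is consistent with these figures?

4500 ft

DA = PA + 120 × (OAT − (15 − 2·PA/1000)) = PA + 120·OAT − 1800 + 0.24·PA = 1.24·PA + 120·OAT − 1800.
So 1.24·PA = 540 − 120 × (-27) + 1800 = 5580.
PA = 5580 / 1.24 = 4500 ft.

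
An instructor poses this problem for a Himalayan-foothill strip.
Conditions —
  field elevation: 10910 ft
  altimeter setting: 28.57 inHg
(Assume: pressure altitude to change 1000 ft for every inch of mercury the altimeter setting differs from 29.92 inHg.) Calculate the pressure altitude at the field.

Pressure correction = (29.92 − 28.57) × 1000 = +1350 ft.
Pressure altitude = 10910 + (+1350) = 12260 ft.

12260 ft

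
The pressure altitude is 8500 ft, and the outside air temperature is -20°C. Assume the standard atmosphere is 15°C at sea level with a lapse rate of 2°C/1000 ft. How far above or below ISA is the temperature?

ISA temperature at 8500 ft = 15 − 2 × (8500/1000) = -2°C.
Deviation = OAT − ISA = -20 − (-2) = -18°C.

ISA-18°C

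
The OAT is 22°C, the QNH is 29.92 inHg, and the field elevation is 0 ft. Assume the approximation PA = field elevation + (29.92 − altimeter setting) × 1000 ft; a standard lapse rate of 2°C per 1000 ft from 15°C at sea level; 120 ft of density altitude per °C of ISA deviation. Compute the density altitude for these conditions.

Pressure altitude = 0 + (29.92 − 29.92) × 1000 = 0 + (0) = 0 ft.
ISA temperature at 0 ft = 15 − 2 × (0/1000) = 15°C.
ISA deviation = 22 − 15 = +7°C.
Density altitude = 0 + 120 × (7) = 840 ft.

840 ft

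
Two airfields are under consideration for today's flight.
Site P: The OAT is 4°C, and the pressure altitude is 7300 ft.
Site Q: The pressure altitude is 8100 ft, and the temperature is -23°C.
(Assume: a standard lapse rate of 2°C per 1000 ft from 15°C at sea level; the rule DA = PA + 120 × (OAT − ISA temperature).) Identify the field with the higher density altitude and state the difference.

Site P: ISA temp = 0.4°C, deviation +3.6°C, DA = 7300 + 120 × 3.6 = 7732 ft.
Site Q: ISA temp = -1.2°C, deviation -21.8°C, DA = 8100 + 120 × (-21.8) = 5484 ft.
Site P is higher by 7732 − 5484 = 2248 ft.

Site P by 2248 ft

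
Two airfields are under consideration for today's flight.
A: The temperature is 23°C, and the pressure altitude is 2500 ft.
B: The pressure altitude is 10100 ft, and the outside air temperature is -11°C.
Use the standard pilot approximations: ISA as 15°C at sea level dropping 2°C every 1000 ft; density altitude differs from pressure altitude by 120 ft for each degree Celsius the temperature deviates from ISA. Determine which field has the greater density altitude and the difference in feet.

A: ISA temp = 10°C, deviation +13°C, DA = 2500 + 120 × 13 = 4060 ft.
B: ISA temp = -5.2°C, deviation -5.8°C, DA = 10100 + 120 × (-5.8) = 9404 ft.
B is higher by 9404 − 4060 = 5344 ft.

B by 5344 ft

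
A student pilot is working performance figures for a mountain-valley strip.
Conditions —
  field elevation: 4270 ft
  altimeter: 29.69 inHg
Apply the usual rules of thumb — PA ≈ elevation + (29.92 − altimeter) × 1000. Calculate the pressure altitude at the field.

Pressure correction = (29.92 − 29.69) × 1000 = +230 ft.
Pressure altitude = 4270 + (+230) = 4500 ft.

4500 ft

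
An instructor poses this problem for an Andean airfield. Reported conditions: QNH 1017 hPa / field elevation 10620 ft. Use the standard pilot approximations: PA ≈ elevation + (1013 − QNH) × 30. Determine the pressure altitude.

10500 ft

Pressure correction = (1013 − 1017) × 30 = -120 ft.
Pressure altitude = 10620 + (-120) = 10500 ft.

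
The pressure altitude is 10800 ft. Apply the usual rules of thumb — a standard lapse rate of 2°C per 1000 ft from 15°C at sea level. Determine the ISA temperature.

-6.6°C

ISA temperature = 15 − 2 × (10800/1000) = 15 − 21.6 = -6.6°C.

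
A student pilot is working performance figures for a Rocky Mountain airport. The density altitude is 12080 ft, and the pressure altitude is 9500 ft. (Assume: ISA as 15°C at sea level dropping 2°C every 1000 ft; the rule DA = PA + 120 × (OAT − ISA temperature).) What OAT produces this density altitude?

Density altitude − pressure altitude = 12080 − 9500 = +2580 ft.
At 120 ft/°C that is an ISA deviation of 2580/120 = +21.5°C.
ISA temperature at 9500 ft = 15 − 2 × (9500/1000) = -4°C.
OAT = ISA + deviation = -4 + (+21.5) = 17.5°C.

17.5°C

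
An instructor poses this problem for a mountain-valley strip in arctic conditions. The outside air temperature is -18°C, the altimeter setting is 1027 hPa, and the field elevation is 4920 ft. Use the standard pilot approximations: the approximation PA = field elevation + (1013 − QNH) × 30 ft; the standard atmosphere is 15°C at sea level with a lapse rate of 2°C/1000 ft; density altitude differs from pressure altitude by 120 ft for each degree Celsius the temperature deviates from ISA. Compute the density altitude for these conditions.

1620 ft

Pressure altitude = 4920 + (1013 − 1027) × 30 = 4920 + (-420) = 4500 ft.
ISA temperature at 4500 ft = 15 − 2 × (4500/1000) = 6°C.
ISA deviation = -18 − 6 = -24°C.
Density altitude = 4500 + 120 × (-24) = 1620 ft.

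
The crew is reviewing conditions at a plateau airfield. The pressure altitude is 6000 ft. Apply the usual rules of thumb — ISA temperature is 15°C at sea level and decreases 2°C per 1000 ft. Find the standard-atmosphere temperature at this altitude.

3°C

ISA temperature = 15 − 2 × (6000/1000) = 15 − 12 = 3°C.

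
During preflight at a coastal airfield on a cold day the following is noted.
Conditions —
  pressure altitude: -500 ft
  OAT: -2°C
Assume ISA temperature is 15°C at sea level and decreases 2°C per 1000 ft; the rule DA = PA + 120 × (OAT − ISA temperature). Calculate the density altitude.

ISA temperature at -500 ft = 15 − 2 × (-500/1000) = 16°C.
ISA deviation = -2 − 16 = -18°C.
Density altitude = -500 + 120 × (-18) = -500 + (-2160) = -2660 ft.

-2660 ft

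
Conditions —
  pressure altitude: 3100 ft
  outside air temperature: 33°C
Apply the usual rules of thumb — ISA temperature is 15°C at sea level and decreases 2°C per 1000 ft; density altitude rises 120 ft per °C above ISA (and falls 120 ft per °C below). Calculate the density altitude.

6004 ft

ISA temperature at 3100 ft = 15 − 2 × (3100/1000) = 8.8°C.
ISA deviation = 33 − 8.8 = +24.2°C.
Density altitude = 3100 + 120 × (24.2) = 3100 + (+2904) = 6004 ft.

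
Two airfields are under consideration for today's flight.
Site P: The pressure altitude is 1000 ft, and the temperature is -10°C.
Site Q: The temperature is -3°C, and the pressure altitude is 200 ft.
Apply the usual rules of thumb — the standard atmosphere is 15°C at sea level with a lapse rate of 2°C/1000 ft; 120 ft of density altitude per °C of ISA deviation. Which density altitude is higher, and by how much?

Site P: ISA temp = 13°C, deviation -23°C, DA = 1000 + 120 × (-23) = -1760 ft.
Site Q: ISA temp = 14.6°C, deviation -17.6°C, DA = 200 + 120 × (-17.6) = -1912 ft.
Site P is higher by -1760 − (-1912) = 152 ft.

Site P by 152 ft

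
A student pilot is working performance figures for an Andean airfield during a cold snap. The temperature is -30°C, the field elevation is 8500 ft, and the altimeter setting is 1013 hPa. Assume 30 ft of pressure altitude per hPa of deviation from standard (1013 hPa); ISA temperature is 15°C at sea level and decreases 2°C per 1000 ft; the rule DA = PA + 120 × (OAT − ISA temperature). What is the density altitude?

5140 ft

Pressure altitude = 8500 + (1013 − 1013) × 30 = 8500 + (0) = 8500 ft.
ISA temperature at 8500 ft = 15 − 2 × (8500/1000) = -2°C.
ISA deviation = -30 − (-2) = -28°C.
Density altitude = 8500 + 120 × (-28) = 5140 ft.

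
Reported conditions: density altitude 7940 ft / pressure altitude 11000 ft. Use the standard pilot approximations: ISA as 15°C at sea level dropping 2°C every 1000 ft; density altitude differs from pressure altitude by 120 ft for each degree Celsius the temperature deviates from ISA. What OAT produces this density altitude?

Density altitude − pressure altitude = 7940 − 11000 = -3060 ft.
At 120 ft/°C that is an ISA deviation of -3060/120 = -25.5°C.
ISA temperature at 11000 ft = 15 − 2 × (11000/1000) = -7°C.
OAT = ISA + deviation = -7 + (-25.5) = -32.5°C.

-32.5°C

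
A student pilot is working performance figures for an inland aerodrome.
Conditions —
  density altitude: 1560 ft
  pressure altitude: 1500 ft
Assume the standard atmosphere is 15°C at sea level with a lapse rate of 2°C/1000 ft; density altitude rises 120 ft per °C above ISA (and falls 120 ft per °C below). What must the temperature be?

Density altitude − pressure altitude = 1560 − 1500 = +60 ft.
At 120 ft/°C that is an ISA deviation of 60/120 = +0.5°C.
ISA temperature at 1500 ft = 15 − 2 × (1500/1000) = 12°C.
OAT = ISA + deviation = 12 + (+0.5) = 12.5°C.

12.5°C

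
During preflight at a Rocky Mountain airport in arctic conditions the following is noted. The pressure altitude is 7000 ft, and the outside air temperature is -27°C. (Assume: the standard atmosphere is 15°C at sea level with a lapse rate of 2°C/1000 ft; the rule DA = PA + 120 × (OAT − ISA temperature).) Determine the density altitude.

3640 ft

ISA temperature at 7000 ft = 15 − 2 × (7000/1000) = 1°C.
ISA deviation = -27 − 1 = -28°C.
Density altitude = 7000 + 120 × (-28) = 7000 + (-3360) = 3640 ft.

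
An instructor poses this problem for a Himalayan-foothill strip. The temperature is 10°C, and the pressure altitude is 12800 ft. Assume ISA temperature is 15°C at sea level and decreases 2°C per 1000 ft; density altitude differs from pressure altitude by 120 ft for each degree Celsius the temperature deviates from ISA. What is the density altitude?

ISA temperature at 12800 ft = 15 − 2 × (12800/1000) = -10.6°C.
ISA deviation = 10 − (-10.6) = +20.6°C.
Density altitude = 12800 + 120 × (20.6) = 12800 + (+2472) = 15272 ft.

15272 ft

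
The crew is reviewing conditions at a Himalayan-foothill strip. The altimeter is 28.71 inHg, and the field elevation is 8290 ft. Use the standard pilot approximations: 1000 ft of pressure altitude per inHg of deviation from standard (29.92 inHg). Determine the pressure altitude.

9500 ft

Pressure correction = (29.92 − 28.71) × 1000 = +1210 ft.
Pressure altitude = 8290 + (+1210) = 9500 ft.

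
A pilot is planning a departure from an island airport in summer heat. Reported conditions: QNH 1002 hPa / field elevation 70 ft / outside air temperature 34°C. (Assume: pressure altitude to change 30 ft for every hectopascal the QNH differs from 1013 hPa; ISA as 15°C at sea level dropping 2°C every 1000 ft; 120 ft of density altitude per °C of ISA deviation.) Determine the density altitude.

Pressure altitude = 70 + (1013 − 1002) × 30 = 70 + (+330) = 400 ft.
ISA temperature at 400 ft = 15 − 2 × (400/1000) = 14.2°C.
ISA deviation = 34 − 14.2 = +19.8°C.
Density altitude = 400 + 120 × (19.8) = 2776 ft.

2776 ft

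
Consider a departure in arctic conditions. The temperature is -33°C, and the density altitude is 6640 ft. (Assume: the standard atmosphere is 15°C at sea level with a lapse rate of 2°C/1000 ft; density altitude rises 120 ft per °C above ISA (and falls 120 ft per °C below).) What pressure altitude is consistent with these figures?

10000 ft

DA = PA + 120 × (OAT − (15 − 2·PA/1000)) = PA + 120·OAT − 1800 + 0.24·PA = 1.24·PA + 120·OAT − 1800.
So 1.24·PA = 6640 − 120 × (-33) + 1800 = 12400.
PA = 12400 / 1.24 = 10000 ft.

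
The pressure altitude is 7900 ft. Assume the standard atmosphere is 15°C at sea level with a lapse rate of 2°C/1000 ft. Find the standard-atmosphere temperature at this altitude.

ISA temperature = 15 − 2 × (7900/1000) = 15 − 15.8 = -0.8°C.

-0.8°C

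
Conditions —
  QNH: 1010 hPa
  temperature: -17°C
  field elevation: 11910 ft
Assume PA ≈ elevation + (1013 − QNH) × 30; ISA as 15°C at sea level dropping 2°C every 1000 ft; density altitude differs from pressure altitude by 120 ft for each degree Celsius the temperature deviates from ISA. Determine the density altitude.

Pressure altitude = 11910 + (1013 − 1010) × 30 = 11910 + (+90) = 12000 ft.
ISA temperature at 12000 ft = 15 − 2 × (12000/1000) = -9°C.
ISA deviation = -17 − (-9) = -8°C.
Density altitude = 12000 + 120 × (-8) = 11040 ft.

11040 ft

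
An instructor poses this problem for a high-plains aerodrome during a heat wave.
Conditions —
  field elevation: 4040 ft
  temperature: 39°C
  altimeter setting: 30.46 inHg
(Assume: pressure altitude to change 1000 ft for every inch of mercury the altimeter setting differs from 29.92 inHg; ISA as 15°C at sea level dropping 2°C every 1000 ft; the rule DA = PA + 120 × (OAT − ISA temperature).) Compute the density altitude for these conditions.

Pressure altitude = 4040 + (29.92 − 30.46) × 1000 = 4040 + (-540) = 3500 ft.
ISA temperature at 3500 ft = 15 − 2 × (3500/1000) = 8°C.
ISA deviation = 39 − 8 = +31°C.
Density altitude = 3500 + 120 × (31) = 7220 ft.

7220 ft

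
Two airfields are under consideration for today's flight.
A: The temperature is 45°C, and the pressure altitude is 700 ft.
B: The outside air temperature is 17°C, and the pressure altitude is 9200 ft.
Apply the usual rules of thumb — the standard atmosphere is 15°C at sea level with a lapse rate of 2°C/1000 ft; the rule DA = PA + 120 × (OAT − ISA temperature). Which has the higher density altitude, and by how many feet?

A: ISA temp = 13.6°C, deviation +31.4°C, DA = 700 + 120 × 31.4 = 4468 ft.
B: ISA temp = -3.4°C, deviation +20.4°C, DA = 9200 + 120 × 20.4 = 11648 ft.
B is higher by 11648 − 4468 = 7180 ft.

B by 7180 ft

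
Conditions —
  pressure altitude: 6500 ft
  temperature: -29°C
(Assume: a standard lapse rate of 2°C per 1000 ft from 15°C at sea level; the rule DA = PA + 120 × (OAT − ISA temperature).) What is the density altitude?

2780 ft

ISA temperature at 6500 ft = 15 − 2 × (6500/1000) = 2°C.
ISA deviation = -29 − 2 = -31°C.
Density altitude = 6500 + 120 × (-31) = 6500 + (-3720) = 2780 ft.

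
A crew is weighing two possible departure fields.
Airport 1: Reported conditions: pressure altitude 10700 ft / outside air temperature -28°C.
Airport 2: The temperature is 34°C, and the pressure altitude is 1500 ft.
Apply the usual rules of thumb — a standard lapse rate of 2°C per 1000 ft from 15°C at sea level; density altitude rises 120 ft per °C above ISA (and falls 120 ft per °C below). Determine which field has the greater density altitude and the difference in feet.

Airport 1 by 3968 ft

Airport 1: ISA temp = -6.4°C, deviation -21.6°C, DA = 10700 + 120 × (-21.6) = 8108 ft.
Airport 2: ISA temp = 12°C, deviation +22°C, DA = 1500 + 120 × 22 = 4140 ft.
Airport 1 is higher by 8108 − 4140 = 3968 ft.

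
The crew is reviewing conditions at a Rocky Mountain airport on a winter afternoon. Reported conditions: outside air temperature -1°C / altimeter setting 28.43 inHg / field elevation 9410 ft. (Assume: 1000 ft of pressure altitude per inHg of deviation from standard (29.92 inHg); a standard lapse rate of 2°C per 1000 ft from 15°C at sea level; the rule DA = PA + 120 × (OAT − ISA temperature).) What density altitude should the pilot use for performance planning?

Pressure altitude = 9410 + (29.92 − 28.43) × 1000 = 9410 + (+1490) = 10900 ft.
ISA temperature at 10900 ft = 15 − 2 × (10900/1000) = -6.8°C.
ISA deviation = -1 − (-6.8) = +5.8°C.
Density altitude = 10900 + 120 × (5.8) = 11596 ft.

11596 ft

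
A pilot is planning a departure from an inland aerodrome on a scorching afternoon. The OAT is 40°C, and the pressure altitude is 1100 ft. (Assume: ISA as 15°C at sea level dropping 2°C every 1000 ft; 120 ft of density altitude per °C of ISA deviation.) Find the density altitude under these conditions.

ISA temperature at 1100 ft = 15 − 2 × (1100/1000) = 12.8°C.
ISA deviation = 40 − 12.8 = +27.2°C.
Density altitude = 1100 + 120 × (27.2) = 1100 + (+3264) = 4364 ft.

4364 ft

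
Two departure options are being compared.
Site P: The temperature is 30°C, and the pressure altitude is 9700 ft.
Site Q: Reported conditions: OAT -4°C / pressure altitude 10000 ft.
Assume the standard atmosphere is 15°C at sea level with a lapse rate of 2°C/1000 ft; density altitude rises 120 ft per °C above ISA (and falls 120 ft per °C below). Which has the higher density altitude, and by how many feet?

Site P: ISA temp = -4.4°C, deviation +34.4°C, DA = 9700 + 120 × 34.4 = 13828 ft.
Site Q: ISA temp = -5°C, deviation +1°C, DA = 10000 + 120 × 1 = 10120 ft.
Site P is higher by 13828 − 10120 = 3708 ft.

Site P by 3708 ft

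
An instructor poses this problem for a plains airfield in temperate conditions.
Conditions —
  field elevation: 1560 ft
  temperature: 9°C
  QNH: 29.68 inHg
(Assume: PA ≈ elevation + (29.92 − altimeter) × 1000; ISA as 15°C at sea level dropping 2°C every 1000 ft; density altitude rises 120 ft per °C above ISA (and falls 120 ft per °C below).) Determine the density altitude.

1512 ft

Pressure altitude = 1560 + (29.92 − 29.68) × 1000 = 1560 + (+240) = 1800 ft.
ISA temperature at 1800 ft = 15 − 2 × (1800/1000) = 11.4°C.
ISA deviation = 9 − 11.4 = -2.4°C.
Density altitude = 1800 + 120 × (-2.4) = 1512 ft.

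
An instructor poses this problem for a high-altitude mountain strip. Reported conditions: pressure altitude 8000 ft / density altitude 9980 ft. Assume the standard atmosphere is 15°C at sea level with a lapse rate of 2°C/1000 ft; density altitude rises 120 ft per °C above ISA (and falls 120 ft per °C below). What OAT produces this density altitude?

Density altitude − pressure altitude = 9980 − 8000 = +1980 ft.
At 120 ft/°C that is an ISA deviation of 1980/120 = +16.5°C.
ISA temperature at 8000 ft = 15 − 2 × (8000/1000) = -1°C.
OAT = ISA + deviation = -1 + (+16.5) = 15.5°C.

15.5°C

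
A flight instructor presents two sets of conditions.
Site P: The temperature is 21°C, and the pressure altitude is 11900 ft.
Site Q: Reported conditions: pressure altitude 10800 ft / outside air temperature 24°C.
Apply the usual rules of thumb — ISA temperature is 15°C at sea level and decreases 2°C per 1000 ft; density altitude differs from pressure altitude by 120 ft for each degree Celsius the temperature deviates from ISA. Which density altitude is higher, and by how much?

Site P: ISA temp = -8.8°C, deviation +29.8°C, DA = 11900 + 120 × 29.8 = 15476 ft.
Site Q: ISA temp = -6.6°C, deviation +30.6°C, DA = 10800 + 120 × 30.6 = 14472 ft.
Site P is higher by 15476 − 14472 = 1004 ft.

Site P by 1004 ft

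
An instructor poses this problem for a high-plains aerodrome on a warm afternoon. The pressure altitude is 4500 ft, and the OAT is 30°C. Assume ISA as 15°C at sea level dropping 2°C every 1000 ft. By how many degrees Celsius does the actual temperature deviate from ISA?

ISA+24°C

ISA temperature at 4500 ft = 15 − 2 × (4500/1000) = 6°C.
Deviation = OAT − ISA = 30 − 6 = +24°C.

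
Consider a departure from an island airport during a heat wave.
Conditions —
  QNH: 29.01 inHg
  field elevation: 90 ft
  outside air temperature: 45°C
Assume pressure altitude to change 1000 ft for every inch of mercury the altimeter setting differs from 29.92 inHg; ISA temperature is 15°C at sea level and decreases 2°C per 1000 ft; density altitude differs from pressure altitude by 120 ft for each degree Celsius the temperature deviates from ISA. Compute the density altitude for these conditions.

Pressure altitude = 90 + (29.92 − 29.01) × 1000 = 90 + (+910) = 1000 ft.
ISA temperature at 1000 ft = 15 − 2 × (1000/1000) = 13°C.
ISA deviation = 45 − 13 = +32°C.
Density altitude = 1000 + 120 × (32) = 4840 ft.

4840 ft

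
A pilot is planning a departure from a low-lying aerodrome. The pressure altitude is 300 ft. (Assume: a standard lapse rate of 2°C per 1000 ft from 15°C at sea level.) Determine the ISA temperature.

14.4°C

ISA temperature = 15 − 2 × (300/1000) = 15 − 0.6 = 14.4°C.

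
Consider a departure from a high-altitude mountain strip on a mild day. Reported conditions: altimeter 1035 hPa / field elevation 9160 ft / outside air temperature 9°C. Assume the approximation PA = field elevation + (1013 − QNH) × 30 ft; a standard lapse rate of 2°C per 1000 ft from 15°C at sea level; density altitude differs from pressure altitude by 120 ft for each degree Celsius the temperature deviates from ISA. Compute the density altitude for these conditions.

Pressure altitude = 9160 + (1013 − 1035) × 30 = 9160 + (-660) = 8500 ft.
ISA temperature at 8500 ft = 15 − 2 × (8500/1000) = -2°C.
ISA deviation = 9 − (-2) = +11°C.
Density altitude = 8500 + 120 × (11) = 9820 ft.

9820 ft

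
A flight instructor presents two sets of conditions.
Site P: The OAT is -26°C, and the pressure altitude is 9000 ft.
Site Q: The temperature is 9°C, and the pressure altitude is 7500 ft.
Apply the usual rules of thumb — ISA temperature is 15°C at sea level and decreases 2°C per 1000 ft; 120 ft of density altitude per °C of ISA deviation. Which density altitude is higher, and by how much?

Site Q by 2340 ft

Site P: ISA temp = -3°C, deviation -23°C, DA = 9000 + 120 × (-23) = 6240 ft.
Site Q: ISA temp = 0°C, deviation +9°C, DA = 7500 + 120 × 9 = 8580 ft.
Site Q is higher by 8580 − 6240 = 2340 ft.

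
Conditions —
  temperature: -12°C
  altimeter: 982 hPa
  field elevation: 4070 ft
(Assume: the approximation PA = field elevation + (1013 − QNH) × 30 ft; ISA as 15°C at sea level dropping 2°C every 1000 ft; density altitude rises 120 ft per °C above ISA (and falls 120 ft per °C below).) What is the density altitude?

2960 ft

Pressure altitude = 4070 + (1013 − 982) × 30 = 4070 + (+930) = 5000 ft.
ISA temperature at 5000 ft = 15 − 2 × (5000/1000) = 5°C.
ISA deviation = -12 − 5 = -17°C.
Density altitude = 5000 + 120 × (-17) = 2960 ft.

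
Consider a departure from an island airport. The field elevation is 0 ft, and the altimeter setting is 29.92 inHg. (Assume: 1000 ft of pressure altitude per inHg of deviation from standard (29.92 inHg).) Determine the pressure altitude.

Pressure correction = (29.92 − 29.92) × 1000 = 0 ft.
Pressure altitude = 0 + (0) = 0 ft.

0 ft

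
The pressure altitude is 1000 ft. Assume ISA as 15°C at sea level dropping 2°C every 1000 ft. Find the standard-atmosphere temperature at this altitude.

13°C

ISA temperature = 15 − 2 × (1000/1000) = 15 − 2 = 13°C.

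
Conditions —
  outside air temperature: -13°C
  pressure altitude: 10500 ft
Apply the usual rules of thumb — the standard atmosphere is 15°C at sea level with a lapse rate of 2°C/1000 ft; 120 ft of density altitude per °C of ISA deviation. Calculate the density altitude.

9660 ft

ISA temperature at 10500 ft = 15 − 2 × (10500/1000) = -6°C.
ISA deviation = -13 − (-6) = -7°C.
Density altitude = 10500 + 120 × (-7) = 10500 + (-840) = 9660 ft.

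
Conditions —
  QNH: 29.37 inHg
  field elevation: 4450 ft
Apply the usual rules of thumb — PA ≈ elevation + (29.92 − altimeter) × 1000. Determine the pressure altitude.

5000 ft

Pressure correction = (29.92 − 29.37) × 1000 = +550 ft.
Pressure altitude = 4450 + (+550) = 5000 ft.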